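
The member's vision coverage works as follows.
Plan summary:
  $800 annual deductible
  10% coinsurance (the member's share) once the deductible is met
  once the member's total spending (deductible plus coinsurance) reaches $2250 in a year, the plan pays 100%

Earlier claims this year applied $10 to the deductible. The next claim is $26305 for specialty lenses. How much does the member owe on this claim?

$2240

$10 of the $800 deductible is already met, leaving $790.
After the $790 deductible portion, $26305 − $790 = $25515 is subject to coinsurance.
Coinsurance: $25515 × 10% = $2551.50.
So the member owes $790 + $2551.50 = $3341.50 before any cap.
Adding $3341.50 to the $10 already spent would give $3351.50, which exceeds the $2250 cap; the member pays just $2250 − $10 = $2240.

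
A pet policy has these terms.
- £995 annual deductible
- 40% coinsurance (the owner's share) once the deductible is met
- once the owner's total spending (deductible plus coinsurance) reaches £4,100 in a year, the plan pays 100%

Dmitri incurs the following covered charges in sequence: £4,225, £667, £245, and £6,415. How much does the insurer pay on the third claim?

£147

Claim 1 — £4,225: £995 to deductible, leaving £3,230; 40% of £3,230 = £1,292. Cost to owner: £2,287. OOP to date £2,287. Plan pays £4,225 − £2,287 = £1,938.
Claim 2 — £667: 40% coinsurance on £667 = £266.80. Owner owes £266.80 (running OOP £2,553.80). Plan pays £667 − £266.80 = £400.20.
Claim 3 — £245: deductible met; 40% of £245 = £98. Owner pays £98; OOP now £2,651.80. Plan pays £245 − £98 = £147.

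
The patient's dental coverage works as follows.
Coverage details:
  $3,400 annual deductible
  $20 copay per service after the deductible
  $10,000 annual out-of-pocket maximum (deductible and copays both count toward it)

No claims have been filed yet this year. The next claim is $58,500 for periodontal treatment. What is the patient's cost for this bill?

$3,420

The full $3,400 deductible is still open; $3,400 of this bill applies to it.
After the $3,400 deductible portion, $58,500 − $3,400 = $55,100 is subject to the copay.
Copay on this service: $20.
So the patient owes $3,400 + $20 = $3,420 before any cap.
Year-to-date out-of-pocket becomes $0 + $3,420 = $3,420, still under the $10,000 maximum, so no cap applies.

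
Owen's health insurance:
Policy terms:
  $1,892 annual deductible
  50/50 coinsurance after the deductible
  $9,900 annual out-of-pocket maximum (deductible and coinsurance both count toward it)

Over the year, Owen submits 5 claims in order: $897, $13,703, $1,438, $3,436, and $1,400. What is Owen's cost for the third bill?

Claim 1 ($897): all of it applies to the deductible. Cost to patient: $897. OOP to date $897.
Claim 2 ($13,703): $995 to deductible, leaving $12,708; 50% of $12,708 = $6,354. Patient pays $7,349; OOP now $8,246.
Claim 3 ($1,438): deductible met; 50% of $1,438 = $719. Cost to patient: $719. OOP to date $8,965.

$719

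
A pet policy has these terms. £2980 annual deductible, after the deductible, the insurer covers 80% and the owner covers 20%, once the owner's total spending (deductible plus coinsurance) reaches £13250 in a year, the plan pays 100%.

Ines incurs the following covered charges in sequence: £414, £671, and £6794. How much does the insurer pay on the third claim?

Claim 1 (£414): entire amount goes to the deductible. Owner owes £414 (running OOP £414). Plan pays £414 − £414 = £0.
Claim 2 (£671): entire amount goes to the deductible. Owner pays £671; OOP now £1085. Plan pays £671 − £671 = £0.
Claim 3 (£6794): £1895 finishes the deductible; £4899 goes to coinsurance; 20% of £4899 = £979.80. Cost to owner: £2874.80. OOP to date £3959.80. Insurer: £6794 − £2874.80 = £3919.20.

£3919.20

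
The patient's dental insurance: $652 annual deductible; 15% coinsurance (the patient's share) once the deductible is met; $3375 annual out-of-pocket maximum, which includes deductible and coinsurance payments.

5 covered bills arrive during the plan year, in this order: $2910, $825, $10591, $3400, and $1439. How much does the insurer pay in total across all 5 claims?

$15790

Bill 1, $2910: $652 to deductible, leaving $2258; coinsurance $2258 × 15% = $338.70. Cost to patient: $990.70. OOP to date $990.70. Plan pays $2910 − $990.70 = $1919.30.
Bill 2, $825: 15% coinsurance on $825 = $123.75. Patient owes $123.75 (running OOP $1114.45). Insurer: $825 − $123.75 = $701.25.
Bill 3, $10591: deductible met; 15% of $10591 = $1588.65. Patient pays $1588.65; OOP now $2703.10. Plan pays $10591 − $1588.65 = $9002.35.
Bill 4, $3400: 15% coinsurance on $3400 = $510. Cost to patient: $510. OOP to date $3213.10. Insurer: $3400 − $510 = $2890.
Bill 5, $1439: deductible already satisfied, so patient's share is 15% × $1439 = $215.85. OOP would hit $3428.95 > $3375, so the cap limits the patient to $3375 − $3213.10 = $161.90. Insurer: $1439 − $161.90 = $1277.10.
Insurer total = bills − patient's total = $19165 − $3375 = $15790.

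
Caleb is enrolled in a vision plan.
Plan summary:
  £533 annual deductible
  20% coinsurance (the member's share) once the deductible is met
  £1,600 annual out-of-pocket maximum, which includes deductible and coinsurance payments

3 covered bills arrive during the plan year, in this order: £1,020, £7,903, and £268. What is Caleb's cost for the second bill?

Claim 1 — £1,020: £533 finishes the deductible; £487 goes to coinsurance; member's 20% is £97.40. Cost to member: £630.40. OOP to date £630.40.
Claim 2 — £7,903: deductible met; 20% of £7,903 = £1,580.60. OOP would hit £2,211 > £1,600, so the cap limits the member to £1,600 − £630.40 = £969.60.

£969.60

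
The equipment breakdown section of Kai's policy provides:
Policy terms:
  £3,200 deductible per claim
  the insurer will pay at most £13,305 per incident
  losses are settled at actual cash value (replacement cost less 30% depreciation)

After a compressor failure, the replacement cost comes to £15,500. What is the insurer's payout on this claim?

Actual cash value after 30% depreciation: £15,500 × 70% = £10,850.
After the deductible, £10,850 − £3,200 = £7,650 remains.
That's under the £13,305 cap, so the insurer reimburses the full £7,650.

£7,650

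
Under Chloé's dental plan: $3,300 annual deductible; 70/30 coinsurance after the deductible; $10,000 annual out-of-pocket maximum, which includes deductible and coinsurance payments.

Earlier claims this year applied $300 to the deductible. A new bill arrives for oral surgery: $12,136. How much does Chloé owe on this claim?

Remaining deductible: $3,300 − $300 = $3,000.
That leaves $12,136 − $3,000 = $9,136 for coinsurance.
30% of $9,136 = $2,740.80 falls to the patient.
Patient responsibility before any cap: $3,000 + $2,740.80 = $5,740.80.
Cumulative spending $300 + $5,740.80 = $6,040.80 stays under the $10,000 maximum.

$5,740.80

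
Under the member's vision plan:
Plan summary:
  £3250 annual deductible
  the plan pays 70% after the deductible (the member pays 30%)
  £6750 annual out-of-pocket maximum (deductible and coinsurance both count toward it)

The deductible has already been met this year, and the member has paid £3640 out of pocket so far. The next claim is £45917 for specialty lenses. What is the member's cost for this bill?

The deductible is already satisfied, so the full bill goes to coinsurance.
Member's 30% share of £45917 is £13775.10.
Year-to-date out-of-pocket would reach £3640 + £13775.10 = £17415.10, above the £6750 maximum, so the member pays only £6750 − £3640 = £3110.

£3110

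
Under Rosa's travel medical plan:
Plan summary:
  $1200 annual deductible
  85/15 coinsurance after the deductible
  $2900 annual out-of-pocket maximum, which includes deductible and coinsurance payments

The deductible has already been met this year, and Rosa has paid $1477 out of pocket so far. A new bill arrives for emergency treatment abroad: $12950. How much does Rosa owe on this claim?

The deductible is already satisfied, so the full bill goes to coinsurance.
15% of $12950 = $1942.50 falls to the traveler.
Year-to-date out-of-pocket would reach $1477 + $1942.50 = $3419.50, above the $2900 maximum, so the traveler pays only $2900 − $1477 = $1423.

$1423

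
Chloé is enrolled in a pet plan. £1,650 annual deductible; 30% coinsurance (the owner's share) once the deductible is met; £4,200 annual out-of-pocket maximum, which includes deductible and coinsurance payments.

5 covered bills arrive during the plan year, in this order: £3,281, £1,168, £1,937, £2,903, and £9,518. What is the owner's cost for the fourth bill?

Bill 1, £3,281: £1,650 finishes the deductible; £1,631 goes to coinsurance; 30% of £1,631 = £489.30. Owner pays £2,139.30; OOP now £2,139.30.
Bill 2, £1,168: 30% coinsurance on £1,168 = £350.40. Cost to owner: £350.40. OOP to date £2,489.70.
Bill 3, £1,937: deductible met; 30% of £1,937 = £581.10. Owner owes £581.10 (running OOP £3,070.80).
Bill 4, £2,903: deductible already satisfied, so owner's share is 30% × £2,903 = £870.90. Owner pays £870.90; OOP now £3,941.70.

£870.90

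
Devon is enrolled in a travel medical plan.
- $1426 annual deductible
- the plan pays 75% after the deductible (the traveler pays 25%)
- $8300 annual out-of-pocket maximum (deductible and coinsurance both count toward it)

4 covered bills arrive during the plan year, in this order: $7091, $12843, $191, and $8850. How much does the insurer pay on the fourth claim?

$6650.75

Claim 1 — $7091: deductible takes $1426, $5665 remains; traveler's 25% is $1416.25. Traveler owes $2842.25 (running OOP $2842.25). Plan pays $7091 − $2842.25 = $4248.75.
Claim 2 — $12843: deductible already satisfied, so traveler's share is 25% × $12843 = $3210.75. Cost to traveler: $3210.75. OOP to date $6053. Plan pays $12843 − $3210.75 = $9632.25.
Claim 3 — $191: deductible already satisfied, so traveler's share is 25% × $191 = $47.75. Traveler pays $47.75; OOP now $6100.75. Insurer: $191 − $47.75 = $143.25.
Claim 4 — $8850: deductible met; 25% of $8850 = $2212.50. That would push OOP to $8313.25, over the $8300 cap, so traveler pays $8300 − $6100.75 = $2199.25. Insurer: $8850 − $2199.25 = $6650.75.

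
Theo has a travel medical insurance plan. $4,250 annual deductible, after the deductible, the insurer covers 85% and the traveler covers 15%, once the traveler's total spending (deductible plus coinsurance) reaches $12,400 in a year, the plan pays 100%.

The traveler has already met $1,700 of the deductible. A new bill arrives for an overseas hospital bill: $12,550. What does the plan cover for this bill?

$8,500

Deductible still to meet: $4,250 − $1,700 = $2,550.
That leaves $12,550 − $2,550 = $10,000 for coinsurance.
15% of $10,000 = $1,500 falls to the traveler.
So the traveler owes $2,550 + $1,500 = $4,050 before any cap.
Year-to-date out-of-pocket becomes $1,700 + $4,050 = $5,750, still under the $12,400 maximum, so no cap applies.
Insurer pays the balance: $12,550 − $4,050 = $8,500.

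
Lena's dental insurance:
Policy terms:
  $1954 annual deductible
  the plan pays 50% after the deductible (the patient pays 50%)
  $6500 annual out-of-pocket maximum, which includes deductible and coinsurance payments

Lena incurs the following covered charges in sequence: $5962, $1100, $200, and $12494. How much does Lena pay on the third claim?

$100

Bill 1, $5962: $1954 to deductible, leaving $4008; patient's 50% is $2004. Cost to patient: $3958. OOP to date $3958.
Bill 2, $1100: 50% coinsurance on $1100 = $550. Cost to patient: $550. OOP to date $4508.
Bill 3, $200: 50% coinsurance on $200 = $100. Patient pays $100; OOP now $4608.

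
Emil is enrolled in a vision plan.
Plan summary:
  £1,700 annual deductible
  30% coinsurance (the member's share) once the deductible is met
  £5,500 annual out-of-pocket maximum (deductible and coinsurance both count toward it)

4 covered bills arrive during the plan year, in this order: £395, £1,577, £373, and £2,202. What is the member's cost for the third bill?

£111.90

#1 (£395): entire amount goes to the deductible. Cost to member: £395. OOP to date £395.
#2 (£1,577): £1,305 to deductible, leaving £272; 30% of £272 = £81.60. Cost to member: £1,386.60. OOP to date £1,781.60.
#3 (£373): deductible already satisfied, so member's share is 30% × £373 = £111.90. Member pays £111.90; OOP now £1,893.50.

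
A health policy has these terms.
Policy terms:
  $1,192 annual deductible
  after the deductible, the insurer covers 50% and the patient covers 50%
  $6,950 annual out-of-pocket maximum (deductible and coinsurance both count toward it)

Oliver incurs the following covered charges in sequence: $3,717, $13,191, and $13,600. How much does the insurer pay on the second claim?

Bill 1, $3,717: $1,192 to deductible, leaving $2,525; 50% of $2,525 = $1,262.50. Cost to patient: $2,454.50. OOP to date $2,454.50. Plan pays $3,717 − $2,454.50 = $1,262.50.
Bill 2, $13,191: 50% coinsurance on $13,191 = $6,595.50. OOP would hit $9,050 > $6,950, so the cap limits the patient to $6,950 − $2,454.50 = $4,495.50. Plan pays $13,191 − $4,495.50 = $8,695.50.

$8,695.50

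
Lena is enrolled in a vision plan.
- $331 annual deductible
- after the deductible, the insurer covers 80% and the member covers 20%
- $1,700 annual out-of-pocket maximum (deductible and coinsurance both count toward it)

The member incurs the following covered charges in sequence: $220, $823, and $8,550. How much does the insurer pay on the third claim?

$7,323.40

Claim 1 — $220: entire amount goes to the deductible. Member owes $220 (running OOP $220). Insurer: $220 − $220 = $0.
Claim 2 — $823: $111 to deductible, leaving $712; coinsurance $712 × 20% = $142.40. Cost to member: $253.40. OOP to date $473.40. Insurer: $823 − $253.40 = $569.60.
Claim 3 — $8,550: 20% coinsurance on $8,550 = $1,710. That would push OOP to $2,183.40, over the $1,700 cap, so member pays $1,700 − $473.40 = $1,226.60. Plan pays $8,550 − $1,226.60 = $7,323.40.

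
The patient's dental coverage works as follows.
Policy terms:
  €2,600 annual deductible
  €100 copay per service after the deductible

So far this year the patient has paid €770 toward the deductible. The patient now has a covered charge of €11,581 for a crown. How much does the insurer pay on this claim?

Remaining deductible: €2,600 − €770 = €1,830.
That leaves €11,581 − €1,830 = €9,751 for the copay.
Copay on this service: €100.
So the patient owes €1,830 + €100 = €1,930.
The insurer covers the remainder: €11,581 − €1,930 = €9,651.

€9,651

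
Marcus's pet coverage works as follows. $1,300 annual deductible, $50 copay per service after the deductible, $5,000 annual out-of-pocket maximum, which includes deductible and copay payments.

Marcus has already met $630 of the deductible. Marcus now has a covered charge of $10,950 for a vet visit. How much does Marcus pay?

$720

$630 of the $1,300 deductible is already met, leaving $670.
That leaves $10,950 − $670 = $10,280 for the copay.
Copay on this service: $50.
So the owner owes $670 + $50 = $720 before any cap.
Cumulative spending $630 + $720 = $1,350 stays under the $5,000 maximum.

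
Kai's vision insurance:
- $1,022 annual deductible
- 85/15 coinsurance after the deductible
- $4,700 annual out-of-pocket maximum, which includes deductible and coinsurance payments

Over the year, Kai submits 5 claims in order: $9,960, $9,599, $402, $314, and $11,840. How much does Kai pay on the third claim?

#1 ($9,960): deductible takes $1,022, $8,938 remains; 15% of $8,938 = $1,340.70. Member owes $2,362.70 (running OOP $2,362.70).
#2 ($9,599): deductible already satisfied, so member's share is 15% × $9,599 = $1,439.85. Member pays $1,439.85; OOP now $3,802.55.
#3 ($402): deductible already satisfied, so member's share is 15% × $402 = $60.30. Cost to member: $60.30. OOP to date $3,862.85.

$60.30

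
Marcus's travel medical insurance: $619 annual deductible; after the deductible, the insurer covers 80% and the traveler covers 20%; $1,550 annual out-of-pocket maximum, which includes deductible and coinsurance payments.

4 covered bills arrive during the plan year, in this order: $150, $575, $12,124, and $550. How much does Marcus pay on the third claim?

#1 ($150): all of it applies to the deductible. Traveler owes $150 (running OOP $150).
#2 ($575): $469 finishes the deductible; $106 goes to coinsurance; coinsurance $106 × 20% = $21.20. Traveler owes $490.20 (running OOP $640.20).
#3 ($12,124): 20% coinsurance on $12,124 = $2,424.80. Adding that to $640.20 gives $3,065, past the $1,550 cap; traveler pays only $1,550 − $640.20 = $909.80.

$909.80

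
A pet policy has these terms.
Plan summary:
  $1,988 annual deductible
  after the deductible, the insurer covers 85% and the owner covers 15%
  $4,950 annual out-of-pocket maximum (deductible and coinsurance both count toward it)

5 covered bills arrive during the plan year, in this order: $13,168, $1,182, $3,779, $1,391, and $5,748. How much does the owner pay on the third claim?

$566.85

#1 ($13,168): $1,988 to deductible, leaving $11,180; owner's 15% is $1,677. Cost to owner: $3,665. OOP to date $3,665.
#2 ($1,182): 15% coinsurance on $1,182 = $177.30. Cost to owner: $177.30. OOP to date $3,842.30.
#3 ($3,779): deductible already satisfied, so owner's share is 15% × $3,779 = $566.85. Owner pays $566.85; OOP now $4,409.15.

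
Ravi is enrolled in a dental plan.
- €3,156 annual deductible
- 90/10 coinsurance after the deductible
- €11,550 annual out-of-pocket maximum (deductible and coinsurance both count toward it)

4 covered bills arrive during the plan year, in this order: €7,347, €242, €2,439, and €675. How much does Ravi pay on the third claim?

€243.90

Claim 1 — €7,347: €3,156 to deductible, leaving €4,191; coinsurance €4,191 × 10% = €419.10. Patient pays €3,575.10; OOP now €3,575.10.
Claim 2 — €242: deductible already satisfied, so patient's share is 10% × €242 = €24.20. Patient owes €24.20 (running OOP €3,599.30).
Claim 3 — €2,439: deductible met; 10% of €2,439 = €243.90. Cost to patient: €243.90. OOP to date €3,843.20.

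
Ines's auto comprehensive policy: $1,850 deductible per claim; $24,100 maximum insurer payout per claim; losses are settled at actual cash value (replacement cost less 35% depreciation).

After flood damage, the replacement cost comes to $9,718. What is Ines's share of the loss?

$5,251.30

Actual cash value after 35% depreciation: $9,718 × 65% = $6,316.70.
Less the $1,850 deductible: $6,316.70 − $1,850 = $4,466.70.
$4,466.70 ≤ $24,100, so the limit doesn't bind; insurer pays $4,466.70.
Policyholder's share is the uncovered remainder: $9,718 − $4,466.70 = $5,251.30.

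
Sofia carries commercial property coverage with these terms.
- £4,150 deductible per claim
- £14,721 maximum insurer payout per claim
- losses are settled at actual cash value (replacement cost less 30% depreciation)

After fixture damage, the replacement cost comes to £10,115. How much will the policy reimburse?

At 30% depreciation, ACV = £10,115 − £3,034.50 = £7,080.50.
Less the £4,150 deductible: £7,080.50 − £4,150 = £2,930.50.
£2,930.50 ≤ £14,721, so the limit doesn't bind; insurer pays £2,930.50.

£2,930.50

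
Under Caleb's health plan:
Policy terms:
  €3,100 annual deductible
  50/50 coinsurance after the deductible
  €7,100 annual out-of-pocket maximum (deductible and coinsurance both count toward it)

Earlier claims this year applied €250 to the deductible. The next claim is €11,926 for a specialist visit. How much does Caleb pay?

€6,850

Deductible still to meet: €3,100 − €250 = €2,850.
The remaining €9,076 (= €11,926 − €2,850) moves to coinsurance.
Coinsurance: €9,076 × 50% = €4,538.
So the patient owes €2,850 + €4,538 = €7,388 before any cap.
Year-to-date out-of-pocket would reach €250 + €7,388 = €7,638, above the €7,100 maximum, so the patient pays only €7,100 − €250 = €6,850.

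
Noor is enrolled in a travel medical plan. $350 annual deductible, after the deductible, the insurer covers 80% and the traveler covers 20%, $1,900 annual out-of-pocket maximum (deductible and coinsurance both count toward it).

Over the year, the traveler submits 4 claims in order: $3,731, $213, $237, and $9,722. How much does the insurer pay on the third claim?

Claim 1 — $3,731: $350 finishes the deductible; $3,381 goes to coinsurance; traveler's 20% is $676.20. Traveler pays $1,026.20; OOP now $1,026.20. Plan pays $3,731 − $1,026.20 = $2,704.80.
Claim 2 — $213: deductible already satisfied, so traveler's share is 20% × $213 = $42.60. Cost to traveler: $42.60. OOP to date $1,068.80. Plan pays $213 − $42.60 = $170.40.
Claim 3 — $237: 20% coinsurance on $237 = $47.40. Traveler pays $47.40; OOP now $1,116.20. Plan pays $237 − $47.40 = $189.60.

$189.60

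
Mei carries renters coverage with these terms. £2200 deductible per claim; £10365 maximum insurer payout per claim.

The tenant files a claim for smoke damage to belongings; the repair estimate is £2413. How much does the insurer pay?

£213

After the deductible, £2413 − £2200 = £213 remains.
That's under the £10365 cap, so the insurer reimburses the full £213.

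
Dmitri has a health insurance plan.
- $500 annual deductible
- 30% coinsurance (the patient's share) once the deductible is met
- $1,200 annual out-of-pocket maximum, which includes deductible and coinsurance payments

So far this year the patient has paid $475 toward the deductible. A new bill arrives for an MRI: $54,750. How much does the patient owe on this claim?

$725

$475 of the $500 deductible is already met, leaving $25.
That leaves $54,750 − $25 = $54,725 for coinsurance.
Coinsurance: $54,725 × 30% = $16,417.50.
So the patient owes $25 + $16,417.50 = $16,442.50 before any cap.
Adding $16,442.50 to the $475 already spent would give $16,917.50, which exceeds the $1,200 cap; the patient pays just $1,200 − $475 = $725.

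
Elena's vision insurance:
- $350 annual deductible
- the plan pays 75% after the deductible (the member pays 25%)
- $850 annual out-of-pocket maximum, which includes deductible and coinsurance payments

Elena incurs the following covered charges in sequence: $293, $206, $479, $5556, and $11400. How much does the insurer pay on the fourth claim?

$5213

Claim 1 — $293: all of it applies to the deductible. Cost to member: $293. OOP to date $293. Insurer: $293 − $293 = $0.
Claim 2 — $206: $57 to deductible, leaving $149; 25% of $149 = $37.25. Member pays $94.25; OOP now $387.25. Insurer: $206 − $94.25 = $111.75.
Claim 3 — $479: deductible already satisfied, so member's share is 25% × $479 = $119.75. Member pays $119.75; OOP now $507. Insurer: $479 − $119.75 = $359.25.
Claim 4 — $5556: deductible met; 25% of $5556 = $1389. OOP would hit $1896 > $850, so the cap limits the member to $850 − $507 = $343. Insurer: $5556 − $343 = $5213.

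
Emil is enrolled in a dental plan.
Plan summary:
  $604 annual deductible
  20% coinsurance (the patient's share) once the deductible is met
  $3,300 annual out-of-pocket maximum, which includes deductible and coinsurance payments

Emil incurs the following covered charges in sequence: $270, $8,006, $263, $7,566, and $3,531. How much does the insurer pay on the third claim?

Claim 1 ($270): fully absorbed by the deductible. Cost to patient: $270. OOP to date $270. Plan pays $270 − $270 = $0.
Claim 2 ($8,006): $334 finishes the deductible; $7,672 goes to coinsurance; 20% of $7,672 = $1,534.40. Patient pays $1,868.40; OOP now $2,138.40. Insurer: $8,006 − $1,868.40 = $6,137.60.
Claim 3 ($263): deductible already satisfied, so patient's share is 20% × $263 = $52.60. Patient owes $52.60 (running OOP $2,191). Plan pays $263 − $52.60 = $210.40.

$210.40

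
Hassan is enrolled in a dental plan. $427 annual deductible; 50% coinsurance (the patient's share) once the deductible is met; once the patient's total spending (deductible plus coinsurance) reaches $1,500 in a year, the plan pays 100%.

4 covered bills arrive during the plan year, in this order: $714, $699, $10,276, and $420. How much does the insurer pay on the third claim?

$9,696

#1 ($714): deductible takes $427, $287 remains; coinsurance $287 × 50% = $143.50. Cost to patient: $570.50. OOP to date $570.50. Insurer: $714 − $570.50 = $143.50.
#2 ($699): deductible already satisfied, so patient's share is 50% × $699 = $349.50. Cost to patient: $349.50. OOP to date $920. Insurer: $699 − $349.50 = $349.50.
#3 ($10,276): deductible already satisfied, so patient's share is 50% × $10,276 = $5,138. That would push OOP to $6,058, over the $1,500 cap, so patient pays $1,500 − $920 = $580. Plan pays $10,276 − $580 = $9,696.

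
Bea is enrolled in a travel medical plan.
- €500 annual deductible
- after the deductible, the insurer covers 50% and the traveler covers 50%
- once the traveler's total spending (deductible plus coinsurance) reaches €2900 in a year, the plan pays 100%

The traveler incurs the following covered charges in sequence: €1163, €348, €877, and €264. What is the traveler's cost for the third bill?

€438.50

#1 (€1163): €500 to deductible, leaving €663; coinsurance €663 × 50% = €331.50. Traveler pays €831.50; OOP now €831.50.
#2 (€348): deductible already satisfied, so traveler's share is 50% × €348 = €174. Cost to traveler: €174. OOP to date €1005.50.
#3 (€877): deductible already satisfied, so traveler's share is 50% × €877 = €438.50. Traveler pays €438.50; OOP now €1444.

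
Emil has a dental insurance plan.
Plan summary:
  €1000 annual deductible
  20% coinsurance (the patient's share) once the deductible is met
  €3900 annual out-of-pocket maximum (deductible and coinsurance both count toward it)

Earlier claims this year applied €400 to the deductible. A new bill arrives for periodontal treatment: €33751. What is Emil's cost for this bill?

€3500

€400 of the €1000 deductible is already met, leaving €600.
The remaining €33151 (= €33751 − €600) moves to coinsurance.
Patient's 20% share of €33151 is €6630.20.
That puts the patient's cost at €600 + €6630.20 = €7230.20 before any cap.
Adding €7230.20 to the €400 already spent would give €7630.20, which exceeds the €3900 cap; the patient pays just €3900 − €400 = €3500.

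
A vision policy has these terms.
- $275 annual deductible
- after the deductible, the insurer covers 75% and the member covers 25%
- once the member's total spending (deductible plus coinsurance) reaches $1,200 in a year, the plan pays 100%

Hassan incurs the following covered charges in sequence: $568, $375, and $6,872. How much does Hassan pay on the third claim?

Claim 1 — $568: $275 to deductible, leaving $293; coinsurance $293 × 25% = $73.25. Member owes $348.25 (running OOP $348.25).
Claim 2 — $375: deductible met; 25% of $375 = $93.75. Member pays $93.75; OOP now $442.
Claim 3 — $6,872: deductible already satisfied, so member's share is 25% × $6,872 = $1,718. Adding that to $442 gives $2,160, past the $1,200 cap; member pays only $1,200 − $442 = $758.

$758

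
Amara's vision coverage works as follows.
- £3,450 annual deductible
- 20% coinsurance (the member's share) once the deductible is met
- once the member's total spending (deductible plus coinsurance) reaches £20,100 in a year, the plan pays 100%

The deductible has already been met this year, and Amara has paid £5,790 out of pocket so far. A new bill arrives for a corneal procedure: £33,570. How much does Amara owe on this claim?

With the deductible met, the entire £33,570 is subject to coinsurance.
Coinsurance: £33,570 × 20% = £6,714.
Cumulative spending £5,790 + £6,714 = £12,504 stays under the £20,100 maximum.

£6,714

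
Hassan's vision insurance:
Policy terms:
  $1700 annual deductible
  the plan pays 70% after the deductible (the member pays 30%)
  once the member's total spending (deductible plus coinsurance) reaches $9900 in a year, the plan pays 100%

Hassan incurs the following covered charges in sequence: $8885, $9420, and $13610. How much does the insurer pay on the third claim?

$10391.50

Bill 1, $8885: deductible takes $1700, $7185 remains; member's 30% is $2155.50. Member owes $3855.50 (running OOP $3855.50). Plan pays $8885 − $3855.50 = $5029.50.
Bill 2, $9420: deductible already satisfied, so member's share is 30% × $9420 = $2826. Cost to member: $2826. OOP to date $6681.50. Insurer: $9420 − $2826 = $6594.
Bill 3, $13610: deductible already satisfied, so member's share is 30% × $13610 = $4083. That would push OOP to $10764.50, over the $9900 cap, so member pays $9900 − $6681.50 = $3218.50. Insurer: $13610 − $3218.50 = $10391.50.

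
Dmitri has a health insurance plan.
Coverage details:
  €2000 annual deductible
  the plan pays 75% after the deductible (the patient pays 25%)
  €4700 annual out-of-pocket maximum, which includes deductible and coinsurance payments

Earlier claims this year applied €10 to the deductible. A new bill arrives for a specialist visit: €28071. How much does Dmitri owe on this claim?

€4690

Deductible still to meet: €2000 − €10 = €1990.
The remaining €26081 (= €28071 − €1990) moves to coinsurance.
Patient's 25% share of €26081 is €6520.25.
Patient responsibility before any cap: €1990 + €6520.25 = €8510.25.
Adding €8510.25 to the €10 already spent would give €8520.25, which exceeds the €4700 cap; the patient pays just €4700 − €10 = €4690.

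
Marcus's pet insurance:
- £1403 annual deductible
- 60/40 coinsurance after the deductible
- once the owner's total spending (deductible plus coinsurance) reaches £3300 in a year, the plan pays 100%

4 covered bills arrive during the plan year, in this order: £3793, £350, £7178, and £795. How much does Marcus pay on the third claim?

Bill 1, £3793: £1403 to deductible, leaving £2390; coinsurance £2390 × 40% = £956. Owner pays £2359; OOP now £2359.
Bill 2, £350: deductible already satisfied, so owner's share is 40% × £350 = £140. Owner pays £140; OOP now £2499.
Bill 3, £7178: deductible met; 40% of £7178 = £2871.20. That would push OOP to £5370.20, over the £3300 cap, so owner pays £3300 − £2499 = £801.

£801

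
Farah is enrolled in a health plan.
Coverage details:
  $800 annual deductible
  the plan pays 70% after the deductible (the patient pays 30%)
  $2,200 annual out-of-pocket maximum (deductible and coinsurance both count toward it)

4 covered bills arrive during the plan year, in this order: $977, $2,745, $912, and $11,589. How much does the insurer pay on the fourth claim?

$11,339.20

Claim 1 ($977): deductible takes $800, $177 remains; 30% of $177 = $53.10. Patient pays $853.10; OOP now $853.10. Insurer: $977 − $853.10 = $123.90.
Claim 2 ($2,745): deductible already satisfied, so patient's share is 30% × $2,745 = $823.50. Patient pays $823.50; OOP now $1,676.60. Insurer: $2,745 − $823.50 = $1,921.50.
Claim 3 ($912): 30% coinsurance on $912 = $273.60. Patient pays $273.60; OOP now $1,950.20. Insurer: $912 − $273.60 = $638.40.
Claim 4 ($11,589): deductible already satisfied, so patient's share is 30% × $11,589 = $3,476.70. Adding that to $1,950.20 gives $5,426.90, past the $2,200 cap; patient pays only $2,200 − $1,950.20 = $249.80. Plan pays $11,589 − $249.80 = $11,339.20.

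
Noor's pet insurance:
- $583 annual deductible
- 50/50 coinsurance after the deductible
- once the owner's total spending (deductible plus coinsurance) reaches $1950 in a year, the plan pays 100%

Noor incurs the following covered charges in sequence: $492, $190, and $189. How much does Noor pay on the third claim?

Claim 1 — $492: all of it applies to the deductible. Cost to owner: $492. OOP to date $492.
Claim 2 — $190: $91 to deductible, leaving $99; 50% of $99 = $49.50. Owner owes $140.50 (running OOP $632.50).
Claim 3 — $189: deductible already satisfied, so owner's share is 50% × $189 = $94.50. Cost to owner: $94.50. OOP to date $727.

$94.50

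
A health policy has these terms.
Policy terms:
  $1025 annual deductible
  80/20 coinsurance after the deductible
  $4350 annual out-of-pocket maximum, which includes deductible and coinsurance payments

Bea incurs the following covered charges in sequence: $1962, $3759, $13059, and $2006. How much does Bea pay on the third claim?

#1 ($1962): $1025 finishes the deductible; $937 goes to coinsurance; coinsurance $937 × 20% = $187.40. Cost to patient: $1212.40. OOP to date $1212.40.
#2 ($3759): deductible already satisfied, so patient's share is 20% × $3759 = $751.80. Patient owes $751.80 (running OOP $1964.20).
#3 ($13059): deductible already satisfied, so patient's share is 20% × $13059 = $2611.80. OOP would hit $4576 > $4350, so the cap limits the patient to $4350 − $1964.20 = $2385.80.

$2385.80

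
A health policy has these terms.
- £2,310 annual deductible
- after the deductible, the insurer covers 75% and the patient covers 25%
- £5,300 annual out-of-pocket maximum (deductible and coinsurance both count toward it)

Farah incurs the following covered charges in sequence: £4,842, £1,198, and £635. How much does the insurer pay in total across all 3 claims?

#1 (£4,842): £2,310 finishes the deductible; £2,532 goes to coinsurance; patient's 25% is £633. Patient owes £2,943 (running OOP £2,943). Plan pays £4,842 − £2,943 = £1,899.
#2 (£1,198): deductible already satisfied, so patient's share is 25% × £1,198 = £299.50. Cost to patient: £299.50. OOP to date £3,242.50. Insurer: £1,198 − £299.50 = £898.50.
#3 (£635): deductible met; 25% of £635 = £158.75. Patient pays £158.75; OOP now £3,401.25. Plan pays £635 − £158.75 = £476.25.
Insurer total = bills − patient's total = £6,675 − £3,401.25 = £3,273.75.

£3,273.75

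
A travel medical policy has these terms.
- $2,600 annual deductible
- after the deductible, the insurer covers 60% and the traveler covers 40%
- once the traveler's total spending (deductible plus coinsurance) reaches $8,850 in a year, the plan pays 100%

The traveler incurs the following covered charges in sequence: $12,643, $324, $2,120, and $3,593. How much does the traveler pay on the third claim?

Bill 1, $12,643: $2,600 to deductible, leaving $10,043; coinsurance $10,043 × 40% = $4,017.20. Traveler pays $6,617.20; OOP now $6,617.20.
Bill 2, $324: deductible met; 40% of $324 = $129.60. Traveler pays $129.60; OOP now $6,746.80.
Bill 3, $2,120: deductible met; 40% of $2,120 = $848. Traveler pays $848; OOP now $7,594.80.

$848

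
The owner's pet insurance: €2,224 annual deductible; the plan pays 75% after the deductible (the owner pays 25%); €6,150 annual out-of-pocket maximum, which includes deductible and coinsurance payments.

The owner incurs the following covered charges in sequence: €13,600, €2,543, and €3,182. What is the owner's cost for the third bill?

€446.25

#1 (€13,600): deductible takes €2,224, €11,376 remains; coinsurance €11,376 × 25% = €2,844. Owner pays €5,068; OOP now €5,068.
#2 (€2,543): 25% coinsurance on €2,543 = €635.75. Cost to owner: €635.75. OOP to date €5,703.75.
#3 (€3,182): deductible met; 25% of €3,182 = €795.50. Adding that to €5,703.75 gives €6,499.25, past the €6,150 cap; owner pays only €6,150 − €5,703.75 = €446.25.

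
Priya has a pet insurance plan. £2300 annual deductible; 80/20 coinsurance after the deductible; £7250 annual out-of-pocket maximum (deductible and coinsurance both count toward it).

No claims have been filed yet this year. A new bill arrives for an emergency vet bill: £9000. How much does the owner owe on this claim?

£3640

Nothing has been paid toward the £2300 deductible, so the first £2300 of this charge is applied there.
That leaves £9000 − £2300 = £6700 for coinsurance.
Owner's 20% share of £6700 is £1340.
Owner responsibility before any cap: £2300 + £1340 = £3640.
Cumulative spending £0 + £3640 = £3640 stays under the £7250 maximum.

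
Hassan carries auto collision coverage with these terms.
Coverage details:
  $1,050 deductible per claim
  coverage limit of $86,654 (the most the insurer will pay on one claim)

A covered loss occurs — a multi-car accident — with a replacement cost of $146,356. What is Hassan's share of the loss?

Subtract the deductible: $146,356 − $1,050 = $145,306.
$145,306 exceeds the $86,654 limit, so the insurer pays the limit: $86,654.
Driver's share is the uncovered remainder: $146,356 − $86,654 = $59,702.

$59,702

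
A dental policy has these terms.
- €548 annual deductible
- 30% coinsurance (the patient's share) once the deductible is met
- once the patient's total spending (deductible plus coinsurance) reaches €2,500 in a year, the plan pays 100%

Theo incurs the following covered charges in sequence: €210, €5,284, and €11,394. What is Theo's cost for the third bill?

€468.20

Bill 1, €210: entire amount goes to the deductible. Patient pays €210; OOP now €210.
Bill 2, €5,284: deductible takes €338, €4,946 remains; coinsurance €4,946 × 30% = €1,483.80. Patient owes €1,821.80 (running OOP €2,031.80).
Bill 3, €11,394: deductible already satisfied, so patient's share is 30% × €11,394 = €3,418.20. That would push OOP to €5,450, over the €2,500 cap, so patient pays €2,500 − €2,031.80 = €468.20.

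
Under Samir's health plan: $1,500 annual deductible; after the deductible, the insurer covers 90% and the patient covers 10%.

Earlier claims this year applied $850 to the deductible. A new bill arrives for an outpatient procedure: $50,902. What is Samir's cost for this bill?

$5,675.20

Remaining deductible: $1,500 − $850 = $650.
That leaves $50,902 − $650 = $50,252 for coinsurance.
Patient's 10% share of $50,252 is $5,025.20.
So the patient owes $650 + $5,025.20 = $5,675.20.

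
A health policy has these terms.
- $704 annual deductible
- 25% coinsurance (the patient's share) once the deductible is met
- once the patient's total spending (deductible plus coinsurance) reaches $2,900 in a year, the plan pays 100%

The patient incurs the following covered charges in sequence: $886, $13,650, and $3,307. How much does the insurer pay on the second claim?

$11,499.50

#1 ($886): deductible takes $704, $182 remains; coinsurance $182 × 25% = $45.50. Patient pays $749.50; OOP now $749.50. Plan pays $886 − $749.50 = $136.50.
#2 ($13,650): deductible already satisfied, so patient's share is 25% × $13,650 = $3,412.50. That would push OOP to $4,162, over the $2,900 cap, so patient pays $2,900 − $749.50 = $2,150.50. Insurer: $13,650 − $2,150.50 = $11,499.50.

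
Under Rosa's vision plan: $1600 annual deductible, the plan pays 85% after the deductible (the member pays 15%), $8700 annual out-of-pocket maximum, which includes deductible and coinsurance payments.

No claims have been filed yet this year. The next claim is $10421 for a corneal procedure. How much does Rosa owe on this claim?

$2923.15

Nothing has been paid toward the $1600 deductible, so the first $1600 of this charge is applied there.
After the $1600 deductible portion, $10421 − $1600 = $8821 is subject to coinsurance.
Member's 15% share of $8821 is $1323.15.
Member responsibility before any cap: $1600 + $1323.15 = $2923.15.
Year-to-date out-of-pocket becomes $0 + $2923.15 = $2923.15, still under the $8700 maximum, so no cap applies.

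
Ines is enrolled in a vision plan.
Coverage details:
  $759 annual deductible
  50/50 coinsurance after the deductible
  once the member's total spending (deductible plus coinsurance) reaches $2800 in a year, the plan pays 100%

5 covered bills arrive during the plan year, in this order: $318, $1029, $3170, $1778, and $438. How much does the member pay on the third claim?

$1585

Claim 1 — $318: all of it applies to the deductible. Member pays $318; OOP now $318.
Claim 2 — $1029: deductible takes $441, $588 remains; 50% of $588 = $294. Cost to member: $735. OOP to date $1053.
Claim 3 — $3170: deductible met; 50% of $3170 = $1585. Member owes $1585 (running OOP $2638).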